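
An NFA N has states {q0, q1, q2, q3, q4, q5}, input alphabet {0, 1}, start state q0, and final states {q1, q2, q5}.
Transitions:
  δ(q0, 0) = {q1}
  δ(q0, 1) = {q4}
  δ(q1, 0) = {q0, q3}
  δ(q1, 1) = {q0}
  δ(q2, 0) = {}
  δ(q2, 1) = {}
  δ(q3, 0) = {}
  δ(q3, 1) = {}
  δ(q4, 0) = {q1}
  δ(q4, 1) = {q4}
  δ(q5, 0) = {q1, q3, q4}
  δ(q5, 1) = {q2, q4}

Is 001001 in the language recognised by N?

rejected

Start: {q0}
read 0: {q1}
read 0: {q0, q3}
read 1: {q4}
read 0: {q1}
read 0: {q0, q3}
read 1: {q4}
Reachable ∩ accepting = {} — empty.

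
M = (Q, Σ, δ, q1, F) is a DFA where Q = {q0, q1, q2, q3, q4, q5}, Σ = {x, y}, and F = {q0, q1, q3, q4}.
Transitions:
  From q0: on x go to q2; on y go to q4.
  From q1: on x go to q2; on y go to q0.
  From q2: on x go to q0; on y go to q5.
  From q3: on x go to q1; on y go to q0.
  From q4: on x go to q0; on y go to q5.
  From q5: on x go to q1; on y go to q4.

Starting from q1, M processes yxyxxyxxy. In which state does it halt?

q5

q1 --y--> q0
q0 --x--> q2
q2 --y--> q5
q5 --x--> q1
q1 --x--> q2
q2 --y--> q5
q5 --x--> q1
q1 --x--> q2
q2 --y--> q5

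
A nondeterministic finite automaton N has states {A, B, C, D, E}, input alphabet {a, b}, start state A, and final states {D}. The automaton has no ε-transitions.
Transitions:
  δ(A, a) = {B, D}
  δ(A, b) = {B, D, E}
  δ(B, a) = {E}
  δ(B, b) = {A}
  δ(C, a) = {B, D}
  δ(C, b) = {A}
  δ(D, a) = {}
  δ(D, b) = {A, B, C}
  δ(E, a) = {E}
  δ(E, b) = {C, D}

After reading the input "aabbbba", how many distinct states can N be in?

Start: {A}
read a: {B, D}
read a: {E}
read b: {C, D}
read b: {A, B, C}
read b: {A, B, D, E}
read b: {A, B, C, D, E}
read a: {B, D, E}
Final reachable set {B, D, E} has 3 states.

3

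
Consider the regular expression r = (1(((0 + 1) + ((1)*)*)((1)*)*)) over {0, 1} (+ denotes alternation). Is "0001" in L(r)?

no

No split of 0001 into u·v has 1 matching u and (((0+1)+((1)*)*)((1)*)*) matching v.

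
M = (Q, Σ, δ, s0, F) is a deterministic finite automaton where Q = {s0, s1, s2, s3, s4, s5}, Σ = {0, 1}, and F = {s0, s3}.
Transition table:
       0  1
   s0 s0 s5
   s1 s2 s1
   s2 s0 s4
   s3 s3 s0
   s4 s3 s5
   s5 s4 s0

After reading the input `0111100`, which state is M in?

s0 --0--> s0
s0 --1--> s5
s5 --1--> s0
s0 --1--> s5
s5 --1--> s0
s0 --0--> s0
s0 --0--> s0

s0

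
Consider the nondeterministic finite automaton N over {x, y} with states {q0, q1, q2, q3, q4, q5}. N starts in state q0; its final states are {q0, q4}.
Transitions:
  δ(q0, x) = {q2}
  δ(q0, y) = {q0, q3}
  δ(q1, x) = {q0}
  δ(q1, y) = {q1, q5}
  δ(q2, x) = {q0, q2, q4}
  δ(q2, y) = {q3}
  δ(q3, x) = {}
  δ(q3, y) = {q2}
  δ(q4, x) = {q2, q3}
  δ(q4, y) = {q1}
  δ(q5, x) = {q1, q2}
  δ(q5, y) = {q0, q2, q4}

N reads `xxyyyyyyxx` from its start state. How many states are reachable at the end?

Start: {q0}
read x: {q2}
read x: {q0, q2, q4}
read y: {q0, q1, q3}
read y: {q0, q1, q2, q3, q5}
read y: {q0, q1, q2, q3, q4, q5}
read y: {q0, q1, q2, q3, q4, q5}
read y: {q0, q1, q2, q3, q4, q5}
read y: {q0, q1, q2, q3, q4, q5}
read x: {q0, q1, q2, q3, q4}
read x: {q0, q2, q3, q4}
Final reachable set {q0, q2, q3, q4} has 4 states.

4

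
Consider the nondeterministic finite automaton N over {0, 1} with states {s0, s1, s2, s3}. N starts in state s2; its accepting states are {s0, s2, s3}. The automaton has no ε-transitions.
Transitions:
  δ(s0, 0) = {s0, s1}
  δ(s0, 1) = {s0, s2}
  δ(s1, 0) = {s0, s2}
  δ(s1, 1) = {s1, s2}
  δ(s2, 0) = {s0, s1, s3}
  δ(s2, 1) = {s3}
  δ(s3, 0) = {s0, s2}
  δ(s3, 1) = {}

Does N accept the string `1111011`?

rejected

Start: {s2}
read 1: {s3}
read 1: {}
The reachable set is empty and stays empty for the remaining 5 symbols.
Reachable ∩ accepting = {} — empty.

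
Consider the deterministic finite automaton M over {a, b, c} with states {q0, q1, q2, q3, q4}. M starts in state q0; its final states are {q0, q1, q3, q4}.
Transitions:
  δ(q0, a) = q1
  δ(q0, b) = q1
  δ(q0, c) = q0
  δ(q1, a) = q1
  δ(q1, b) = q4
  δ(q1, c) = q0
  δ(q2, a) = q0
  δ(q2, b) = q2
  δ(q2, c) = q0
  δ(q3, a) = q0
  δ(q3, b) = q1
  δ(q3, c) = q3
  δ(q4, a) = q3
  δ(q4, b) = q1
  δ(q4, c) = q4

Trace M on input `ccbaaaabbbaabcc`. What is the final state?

q0

q0 --c--> q0
q0 --c--> q0
q0 --b--> q1
q1 --a--> q1
q1 --a--> q1
q1 --a--> q1
q1 --a--> q1
q1 --b--> q4
q4 --b--> q1
q1 --b--> q4
q4 --a--> q3
q3 --a--> q0
q0 --b--> q1
q1 --c--> q0
q0 --c--> q0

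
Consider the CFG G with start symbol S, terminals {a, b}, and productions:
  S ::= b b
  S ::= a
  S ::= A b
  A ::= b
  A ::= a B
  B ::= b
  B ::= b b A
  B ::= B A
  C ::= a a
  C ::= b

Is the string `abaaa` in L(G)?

no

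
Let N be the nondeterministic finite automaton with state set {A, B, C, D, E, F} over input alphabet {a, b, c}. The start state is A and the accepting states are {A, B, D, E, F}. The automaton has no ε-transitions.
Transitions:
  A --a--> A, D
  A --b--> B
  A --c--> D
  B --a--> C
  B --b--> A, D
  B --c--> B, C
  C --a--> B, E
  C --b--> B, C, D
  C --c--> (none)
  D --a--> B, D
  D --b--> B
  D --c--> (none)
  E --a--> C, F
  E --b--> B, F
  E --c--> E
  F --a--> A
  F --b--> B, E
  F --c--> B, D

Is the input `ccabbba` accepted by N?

rejected

Start: {A}
read c: {D}
read c: {}
The reachable set is empty and stays empty for the remaining 5 symbols.
Reachable ∩ accepting = {} — empty.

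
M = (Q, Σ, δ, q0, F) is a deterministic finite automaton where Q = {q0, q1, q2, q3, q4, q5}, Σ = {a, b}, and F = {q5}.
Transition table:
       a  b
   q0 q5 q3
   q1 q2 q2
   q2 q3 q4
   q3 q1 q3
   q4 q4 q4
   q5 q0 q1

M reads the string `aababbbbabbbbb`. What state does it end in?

q0 --a--> q5
q5 --a--> q0
q0 --b--> q3
q3 --a--> q1
q1 --b--> q2
q2 --b--> q4
q4 --b--> q4
q4 --b--> q4
q4 --a--> q4
q4 --b--> q4
q4 --b--> q4
q4 --b--> q4
q4 --b--> q4
q4 --b--> q4

q4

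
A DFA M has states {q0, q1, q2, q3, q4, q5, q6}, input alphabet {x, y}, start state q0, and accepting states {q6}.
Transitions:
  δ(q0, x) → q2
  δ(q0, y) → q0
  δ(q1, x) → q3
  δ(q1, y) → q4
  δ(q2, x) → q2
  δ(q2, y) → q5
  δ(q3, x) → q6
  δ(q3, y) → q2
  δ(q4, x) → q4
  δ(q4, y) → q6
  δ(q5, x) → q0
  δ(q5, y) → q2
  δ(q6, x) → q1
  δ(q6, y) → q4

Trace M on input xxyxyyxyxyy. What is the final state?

q0

q0 --x--> q2
q2 --x--> q2
q2 --y--> q5
q5 --x--> q0
q0 --y--> q0
q0 --y--> q0
q0 --x--> q2
q2 --y--> q5
q5 --x--> q0
q0 --y--> q0
q0 --y--> q0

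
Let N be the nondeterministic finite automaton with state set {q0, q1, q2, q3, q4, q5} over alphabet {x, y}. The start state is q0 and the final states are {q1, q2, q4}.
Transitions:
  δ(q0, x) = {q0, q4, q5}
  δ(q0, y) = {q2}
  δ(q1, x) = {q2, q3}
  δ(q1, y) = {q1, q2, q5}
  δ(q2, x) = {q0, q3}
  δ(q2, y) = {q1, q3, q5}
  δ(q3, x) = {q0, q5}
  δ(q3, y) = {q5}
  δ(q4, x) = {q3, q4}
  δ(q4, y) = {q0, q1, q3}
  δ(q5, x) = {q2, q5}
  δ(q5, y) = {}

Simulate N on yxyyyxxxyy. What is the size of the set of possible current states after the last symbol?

4

Start: {q0}
read y: {q2}
read x: {q0, q3}
read y: {q2, q5}
read y: {q1, q3, q5}
read y: {q1, q2, q5}
read x: {q0, q2, q3, q5}
read x: {q0, q2, q3, q4, q5}
read x: {q0, q2, q3, q4, q5}
read y: {q0, q1, q2, q3, q5}
read y: {q1, q2, q3, q5}
Final reachable set {q1, q2, q3, q5} has 4 states.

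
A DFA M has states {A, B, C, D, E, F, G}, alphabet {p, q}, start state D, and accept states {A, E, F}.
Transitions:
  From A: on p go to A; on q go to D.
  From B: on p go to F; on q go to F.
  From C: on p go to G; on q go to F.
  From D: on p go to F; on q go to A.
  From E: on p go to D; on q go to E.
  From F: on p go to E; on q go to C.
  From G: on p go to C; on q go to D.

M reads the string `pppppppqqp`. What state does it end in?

E

D --p--> F
F --p--> E
E --p--> D
D --p--> F
F --p--> E
E --p--> D
D --p--> F
F --q--> C
C --q--> F
F --p--> E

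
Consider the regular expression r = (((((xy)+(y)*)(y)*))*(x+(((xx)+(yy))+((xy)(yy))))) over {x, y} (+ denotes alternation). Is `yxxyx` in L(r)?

no

No split of yxxyx into u·v has ((((xy)+(y)*)(y)*))* matching u and (x+(((xx)+(yy))+((xy)(yy)))) matching v.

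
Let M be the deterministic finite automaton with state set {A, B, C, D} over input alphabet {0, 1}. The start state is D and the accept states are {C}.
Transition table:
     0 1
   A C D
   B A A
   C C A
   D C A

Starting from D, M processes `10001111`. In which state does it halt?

D --1--> A
A --0--> C
C --0--> C
C --0--> C
C --1--> A
A --1--> D
D --1--> A
A --1--> D

D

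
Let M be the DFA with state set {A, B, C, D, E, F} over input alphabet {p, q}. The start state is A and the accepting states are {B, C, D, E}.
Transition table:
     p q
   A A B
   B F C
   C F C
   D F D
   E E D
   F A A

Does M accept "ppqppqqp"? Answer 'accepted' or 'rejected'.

A --p--> A
A --p--> A
A --q--> B
B --p--> F
F --p--> A
A --q--> B
B --q--> C
C --p--> F
End in state F, which is not an accepting state.

rejected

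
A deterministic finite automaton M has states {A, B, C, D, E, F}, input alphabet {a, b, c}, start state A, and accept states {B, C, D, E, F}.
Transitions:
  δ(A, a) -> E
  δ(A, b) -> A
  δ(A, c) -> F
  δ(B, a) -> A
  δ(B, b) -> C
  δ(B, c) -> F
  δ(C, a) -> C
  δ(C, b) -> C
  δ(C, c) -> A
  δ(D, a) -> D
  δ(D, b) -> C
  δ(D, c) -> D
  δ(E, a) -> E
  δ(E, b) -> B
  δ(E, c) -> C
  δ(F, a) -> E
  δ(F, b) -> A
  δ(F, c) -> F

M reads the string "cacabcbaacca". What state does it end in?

A --c--> F
F --a--> E
E --c--> C
C --a--> C
C --b--> C
C --c--> A
A --b--> A
A --a--> E
E --a--> E
E --c--> C
C --c--> A
A --a--> E

E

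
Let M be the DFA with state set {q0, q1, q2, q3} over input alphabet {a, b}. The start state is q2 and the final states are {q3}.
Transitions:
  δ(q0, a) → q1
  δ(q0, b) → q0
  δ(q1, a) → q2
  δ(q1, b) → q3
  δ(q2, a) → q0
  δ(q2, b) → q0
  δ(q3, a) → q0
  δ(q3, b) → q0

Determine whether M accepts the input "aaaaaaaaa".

rejected

q2 --a--> q0
q0 --a--> q1
q1 --a--> q2
q2 --a--> q0
q0 --a--> q1
q1 --a--> q2
q2 --a--> q0
q0 --a--> q1
q1 --a--> q2
End in state q2, which is not an accepting state.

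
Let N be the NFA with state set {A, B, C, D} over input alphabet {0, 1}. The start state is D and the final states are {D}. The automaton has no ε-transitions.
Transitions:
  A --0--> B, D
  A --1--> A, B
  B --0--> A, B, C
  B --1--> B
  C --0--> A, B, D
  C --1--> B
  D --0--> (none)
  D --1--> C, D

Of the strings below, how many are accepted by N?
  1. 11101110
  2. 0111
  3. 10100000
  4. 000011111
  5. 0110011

11101110: accepted
0111: rejected
10100000: accepted
000011111: rejected
0110011: rejected

2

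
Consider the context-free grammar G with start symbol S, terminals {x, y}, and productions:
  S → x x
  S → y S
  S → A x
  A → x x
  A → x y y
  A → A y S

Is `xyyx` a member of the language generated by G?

S ⇒ Ax ⇒ xyyx

yes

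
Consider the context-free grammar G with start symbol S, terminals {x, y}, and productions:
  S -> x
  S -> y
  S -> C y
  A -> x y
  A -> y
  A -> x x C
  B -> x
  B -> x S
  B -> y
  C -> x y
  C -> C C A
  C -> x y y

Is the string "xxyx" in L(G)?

no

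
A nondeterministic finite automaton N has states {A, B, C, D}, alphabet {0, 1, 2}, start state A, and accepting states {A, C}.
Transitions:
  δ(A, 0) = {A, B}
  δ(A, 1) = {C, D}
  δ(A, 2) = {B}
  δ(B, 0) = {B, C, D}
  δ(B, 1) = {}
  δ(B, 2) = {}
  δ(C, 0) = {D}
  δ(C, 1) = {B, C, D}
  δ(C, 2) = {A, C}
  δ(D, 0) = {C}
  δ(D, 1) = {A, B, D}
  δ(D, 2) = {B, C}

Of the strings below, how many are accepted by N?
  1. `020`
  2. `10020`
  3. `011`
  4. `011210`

`020`: accepted
`10020`: accepted
`011`: accepted
`011210`: accepted

4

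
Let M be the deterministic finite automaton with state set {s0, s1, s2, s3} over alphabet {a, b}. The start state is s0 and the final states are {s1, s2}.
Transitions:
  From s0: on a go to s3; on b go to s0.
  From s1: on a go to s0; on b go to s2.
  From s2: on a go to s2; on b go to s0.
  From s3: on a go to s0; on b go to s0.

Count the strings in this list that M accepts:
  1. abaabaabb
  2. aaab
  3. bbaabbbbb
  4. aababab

0

abaabaabb: rejected
aaab: rejected
bbaabbbbb: rejected
aababab: rejected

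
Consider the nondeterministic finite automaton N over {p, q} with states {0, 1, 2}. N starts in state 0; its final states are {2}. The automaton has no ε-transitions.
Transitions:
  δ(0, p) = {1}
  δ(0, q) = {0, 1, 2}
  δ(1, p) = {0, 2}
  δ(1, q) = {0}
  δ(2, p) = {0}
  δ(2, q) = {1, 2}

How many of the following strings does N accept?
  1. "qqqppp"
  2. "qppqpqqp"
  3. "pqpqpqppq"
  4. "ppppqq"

4

"qqqppp": accepted
"qppqpqqp": accepted
"pqpqpqppq": accepted
"ppppqq": accepted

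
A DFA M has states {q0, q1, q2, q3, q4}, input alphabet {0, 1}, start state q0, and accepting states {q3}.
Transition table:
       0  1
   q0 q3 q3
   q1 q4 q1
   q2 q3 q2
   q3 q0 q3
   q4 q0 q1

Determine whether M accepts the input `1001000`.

rejected

q0 --1--> q3
q3 --0--> q0
q0 --0--> q3
q3 --1--> q3
q3 --0--> q0
q0 --0--> q3
q3 --0--> q0
End in state q0, which is not an accepting state.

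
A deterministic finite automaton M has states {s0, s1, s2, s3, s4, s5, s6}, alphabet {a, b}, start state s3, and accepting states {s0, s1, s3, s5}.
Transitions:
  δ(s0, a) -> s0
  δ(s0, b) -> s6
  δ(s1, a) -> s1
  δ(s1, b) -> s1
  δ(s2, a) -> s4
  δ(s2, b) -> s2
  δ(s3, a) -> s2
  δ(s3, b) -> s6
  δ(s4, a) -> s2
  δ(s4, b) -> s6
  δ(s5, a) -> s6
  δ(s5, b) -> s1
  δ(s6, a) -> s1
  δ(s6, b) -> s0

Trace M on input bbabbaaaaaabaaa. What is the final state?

s1

s3 --b--> s6
s6 --b--> s0
s0 --a--> s0
s0 --b--> s6
s6 --b--> s0
s0 --a--> s0
s0 --a--> s0
s0 --a--> s0
s0 --a--> s0
s0 --a--> s0
s0 --a--> s0
s0 --b--> s6
s6 --a--> s1
s1 --a--> s1
s1 --a--> s1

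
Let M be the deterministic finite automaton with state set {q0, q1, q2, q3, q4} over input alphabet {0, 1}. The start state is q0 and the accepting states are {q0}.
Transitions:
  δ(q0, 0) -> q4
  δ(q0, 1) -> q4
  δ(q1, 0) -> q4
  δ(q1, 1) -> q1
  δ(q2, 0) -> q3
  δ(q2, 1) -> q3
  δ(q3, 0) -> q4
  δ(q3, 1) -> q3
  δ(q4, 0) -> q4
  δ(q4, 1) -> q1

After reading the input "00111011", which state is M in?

q0 --0--> q4
q4 --0--> q4
q4 --1--> q1
q1 --1--> q1
q1 --1--> q1
q1 --0--> q4
q4 --1--> q1
q1 --1--> q1

q1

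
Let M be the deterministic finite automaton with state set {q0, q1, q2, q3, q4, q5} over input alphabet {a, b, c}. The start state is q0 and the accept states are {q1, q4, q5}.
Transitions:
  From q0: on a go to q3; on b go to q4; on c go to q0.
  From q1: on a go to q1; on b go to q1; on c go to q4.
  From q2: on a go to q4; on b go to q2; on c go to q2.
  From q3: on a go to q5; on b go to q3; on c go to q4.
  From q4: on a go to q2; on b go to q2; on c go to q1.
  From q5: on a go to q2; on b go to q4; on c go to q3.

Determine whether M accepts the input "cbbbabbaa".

rejected

q0 --c--> q0
q0 --b--> q4
q4 --b--> q2
q2 --b--> q2
q2 --a--> q4
q4 --b--> q2
q2 --b--> q2
q2 --a--> q4
q4 --a--> q2
End in state q2, which is not an accepting state.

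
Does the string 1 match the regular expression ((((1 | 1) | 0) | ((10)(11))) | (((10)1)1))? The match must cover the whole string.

yes

The left alternative (((1|1)|0)|((10)(11))) matches 1.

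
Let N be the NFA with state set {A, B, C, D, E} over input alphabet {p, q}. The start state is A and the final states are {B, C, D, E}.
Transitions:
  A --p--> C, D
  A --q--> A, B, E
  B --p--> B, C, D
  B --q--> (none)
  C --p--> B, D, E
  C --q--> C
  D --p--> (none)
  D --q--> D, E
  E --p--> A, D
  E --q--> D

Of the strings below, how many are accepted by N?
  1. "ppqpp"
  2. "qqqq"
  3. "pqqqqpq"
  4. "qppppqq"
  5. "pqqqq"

5

"ppqpp": accepted
"qqqq": accepted
"pqqqqpq": accepted
"qppppqq": accepted
"pqqqq": accepted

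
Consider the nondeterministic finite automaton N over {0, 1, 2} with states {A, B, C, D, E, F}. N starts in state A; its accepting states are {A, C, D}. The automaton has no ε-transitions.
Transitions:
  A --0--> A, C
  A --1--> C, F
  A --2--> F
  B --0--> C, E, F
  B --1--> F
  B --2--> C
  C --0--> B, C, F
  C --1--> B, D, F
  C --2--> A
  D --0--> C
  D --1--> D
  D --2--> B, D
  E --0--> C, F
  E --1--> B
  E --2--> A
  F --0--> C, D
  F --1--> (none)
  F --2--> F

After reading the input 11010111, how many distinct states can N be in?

1

Start: {A}
read 1: {C, F}
read 1: {B, D, F}
read 0: {C, D, E, F}
read 1: {B, D, F}
read 0: {C, D, E, F}
read 1: {B, D, F}
read 1: {D, F}
read 1: {D}
Final reachable set {D} has 1 state.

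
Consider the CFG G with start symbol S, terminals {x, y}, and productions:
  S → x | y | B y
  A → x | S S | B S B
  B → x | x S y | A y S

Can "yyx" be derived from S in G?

no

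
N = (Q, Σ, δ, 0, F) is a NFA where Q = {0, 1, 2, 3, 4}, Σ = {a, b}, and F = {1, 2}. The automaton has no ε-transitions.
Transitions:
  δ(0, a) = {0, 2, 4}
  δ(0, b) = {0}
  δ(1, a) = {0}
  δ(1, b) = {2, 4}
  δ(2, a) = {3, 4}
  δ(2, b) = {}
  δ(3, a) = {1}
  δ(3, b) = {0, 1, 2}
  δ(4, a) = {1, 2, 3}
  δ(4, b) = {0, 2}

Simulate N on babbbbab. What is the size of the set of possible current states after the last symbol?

2

Start: {0}
read b: {0}
read a: {0, 2, 4}
read b: {0, 2}
read b: {0}
read b: {0}
read b: {0}
read a: {0, 2, 4}
read b: {0, 2}
Final reachable set {0, 2} has 2 states.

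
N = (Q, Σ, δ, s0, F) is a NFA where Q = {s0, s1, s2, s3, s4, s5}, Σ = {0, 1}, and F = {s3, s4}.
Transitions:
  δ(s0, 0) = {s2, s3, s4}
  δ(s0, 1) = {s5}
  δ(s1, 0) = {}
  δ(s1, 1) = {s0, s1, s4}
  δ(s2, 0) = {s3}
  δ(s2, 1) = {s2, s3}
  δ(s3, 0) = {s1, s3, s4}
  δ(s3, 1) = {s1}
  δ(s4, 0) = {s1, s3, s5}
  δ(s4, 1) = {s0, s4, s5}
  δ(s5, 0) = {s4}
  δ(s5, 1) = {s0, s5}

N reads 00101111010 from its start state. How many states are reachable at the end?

5

Start: {s0}
read 0: {s2, s3, s4}
read 0: {s1, s3, s4, s5}
read 1: {s0, s1, s4, s5}
read 0: {s1, s2, s3, s4, s5}
read 1: {s0, s1, s2, s3, s4, s5}
read 1: {s0, s1, s2, s3, s4, s5}
read 1: {s0, s1, s2, s3, s4, s5}
read 1: {s0, s1, s2, s3, s4, s5}
read 0: {s1, s2, s3, s4, s5}
read 1: {s0, s1, s2, s3, s4, s5}
read 0: {s1, s2, s3, s4, s5}
Final reachable set {s1, s2, s3, s4, s5} has 5 states.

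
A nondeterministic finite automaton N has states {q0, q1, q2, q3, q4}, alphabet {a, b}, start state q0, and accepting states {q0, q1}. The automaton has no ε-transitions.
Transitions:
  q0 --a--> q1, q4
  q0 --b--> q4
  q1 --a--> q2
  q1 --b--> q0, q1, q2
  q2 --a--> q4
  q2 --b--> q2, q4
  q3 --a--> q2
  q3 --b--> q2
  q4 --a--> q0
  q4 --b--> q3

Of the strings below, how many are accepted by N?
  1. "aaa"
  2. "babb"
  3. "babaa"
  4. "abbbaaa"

"aaa": accepted
"babb": rejected
"babaa": accepted
"abbbaaa": accepted

3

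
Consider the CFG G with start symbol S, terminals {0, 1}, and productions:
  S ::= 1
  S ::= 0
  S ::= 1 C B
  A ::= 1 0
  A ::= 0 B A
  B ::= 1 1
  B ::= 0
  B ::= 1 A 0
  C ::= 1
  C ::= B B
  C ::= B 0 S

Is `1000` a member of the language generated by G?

yes

S ⇒ 1CB ⇒ 1BBB ⇒ 10BB ⇒ 100B ⇒ 1000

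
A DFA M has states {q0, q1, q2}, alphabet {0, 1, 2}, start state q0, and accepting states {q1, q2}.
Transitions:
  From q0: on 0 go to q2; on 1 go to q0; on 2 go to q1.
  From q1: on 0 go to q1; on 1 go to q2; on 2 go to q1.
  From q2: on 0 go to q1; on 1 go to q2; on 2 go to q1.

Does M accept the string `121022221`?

q0 --1--> q0
q0 --2--> q1
q1 --1--> q2
q2 --0--> q1
q1 --2--> q1
q1 --2--> q1
q1 --2--> q1
q1 --2--> q1
q1 --1--> q2
End in state q2, which is an accepting state.

accepted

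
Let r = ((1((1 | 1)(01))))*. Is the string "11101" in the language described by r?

no

11101 cannot be split into zero or more pieces each matching (1((1|1)(01))).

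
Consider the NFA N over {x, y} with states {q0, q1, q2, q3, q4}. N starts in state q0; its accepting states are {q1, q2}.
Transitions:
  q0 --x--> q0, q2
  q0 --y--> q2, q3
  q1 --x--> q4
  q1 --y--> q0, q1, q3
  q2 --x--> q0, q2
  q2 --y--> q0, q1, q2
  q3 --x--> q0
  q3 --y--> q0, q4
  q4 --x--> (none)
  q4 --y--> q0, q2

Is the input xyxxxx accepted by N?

accepted

Start: {q0}
read x: {q0, q2}
read y: {q0, q1, q2, q3}
read x: {q0, q2, q4}
read x: {q0, q2}
read x: {q0, q2}
read x: {q0, q2}
Reachable ∩ accepting = {q2} — nonempty.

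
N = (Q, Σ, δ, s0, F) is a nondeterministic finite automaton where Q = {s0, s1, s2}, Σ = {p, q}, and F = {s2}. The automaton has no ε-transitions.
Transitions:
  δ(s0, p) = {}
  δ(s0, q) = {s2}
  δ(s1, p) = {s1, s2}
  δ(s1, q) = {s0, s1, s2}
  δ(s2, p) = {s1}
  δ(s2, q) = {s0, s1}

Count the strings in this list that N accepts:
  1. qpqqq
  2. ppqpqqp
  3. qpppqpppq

qpqqq: accepted
ppqpqqp: rejected
qpppqpppq: accepted

2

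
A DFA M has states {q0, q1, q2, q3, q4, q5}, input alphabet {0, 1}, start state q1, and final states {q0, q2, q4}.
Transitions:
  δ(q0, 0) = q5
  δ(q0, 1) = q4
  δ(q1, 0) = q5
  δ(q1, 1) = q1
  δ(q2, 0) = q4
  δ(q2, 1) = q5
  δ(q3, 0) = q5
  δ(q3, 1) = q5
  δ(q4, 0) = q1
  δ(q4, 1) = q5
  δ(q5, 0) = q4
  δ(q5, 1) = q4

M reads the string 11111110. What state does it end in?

q1 --1--> q1
q1 --1--> q1
q1 --1--> q1
q1 --1--> q1
q1 --1--> q1
q1 --1--> q1
q1 --1--> q1
q1 --0--> q5

q5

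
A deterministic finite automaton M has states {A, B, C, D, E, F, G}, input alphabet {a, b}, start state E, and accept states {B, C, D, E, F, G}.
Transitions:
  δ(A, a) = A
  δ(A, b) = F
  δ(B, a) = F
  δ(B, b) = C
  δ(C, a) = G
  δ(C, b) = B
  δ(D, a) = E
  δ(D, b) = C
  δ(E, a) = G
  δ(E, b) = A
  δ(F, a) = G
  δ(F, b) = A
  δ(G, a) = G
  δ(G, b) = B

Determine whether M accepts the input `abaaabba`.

E --a--> G
G --b--> B
B --a--> F
F --a--> G
G --a--> G
G --b--> B
B --b--> C
C --a--> G
End in state G, which is an accepting state.

accepted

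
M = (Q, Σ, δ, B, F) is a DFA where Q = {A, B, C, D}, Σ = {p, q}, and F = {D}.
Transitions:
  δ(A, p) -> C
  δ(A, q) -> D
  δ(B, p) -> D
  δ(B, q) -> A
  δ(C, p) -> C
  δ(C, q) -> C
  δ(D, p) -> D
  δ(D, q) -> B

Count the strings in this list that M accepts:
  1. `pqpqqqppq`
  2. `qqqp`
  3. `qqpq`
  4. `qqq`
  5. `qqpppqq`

1

`pqpqqqppq`: rejected
`qqqp`: accepted
`qqpq`: rejected
`qqq`: rejected
`qqpppqq`: rejected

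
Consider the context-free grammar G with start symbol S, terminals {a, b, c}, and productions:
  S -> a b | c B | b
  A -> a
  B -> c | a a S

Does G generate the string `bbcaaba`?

no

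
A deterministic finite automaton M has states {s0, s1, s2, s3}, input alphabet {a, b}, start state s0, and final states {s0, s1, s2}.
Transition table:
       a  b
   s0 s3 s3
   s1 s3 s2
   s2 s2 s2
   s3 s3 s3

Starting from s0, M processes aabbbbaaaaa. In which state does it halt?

s0 --a--> s3
s3 --a--> s3
s3 --b--> s3
s3 --b--> s3
s3 --b--> s3
s3 --b--> s3
s3 --a--> s3
s3 --a--> s3
s3 --a--> s3
s3 --a--> s3
s3 --a--> s3

s3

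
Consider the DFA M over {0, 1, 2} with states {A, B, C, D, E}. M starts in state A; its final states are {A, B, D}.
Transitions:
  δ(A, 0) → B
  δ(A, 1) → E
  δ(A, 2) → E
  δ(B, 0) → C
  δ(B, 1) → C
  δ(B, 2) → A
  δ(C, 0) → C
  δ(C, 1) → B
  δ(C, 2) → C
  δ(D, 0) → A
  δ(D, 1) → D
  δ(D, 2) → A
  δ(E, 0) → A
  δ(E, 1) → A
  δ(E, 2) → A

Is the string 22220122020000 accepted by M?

rejected

A --2--> E
E --2--> A
A --2--> E
E --2--> A
A --0--> B
B --1--> C
C --2--> C
C --2--> C
C --0--> C
C --2--> C
C --0--> C
C --0--> C
C --0--> C
C --0--> C
End in state C, which is not an accepting state.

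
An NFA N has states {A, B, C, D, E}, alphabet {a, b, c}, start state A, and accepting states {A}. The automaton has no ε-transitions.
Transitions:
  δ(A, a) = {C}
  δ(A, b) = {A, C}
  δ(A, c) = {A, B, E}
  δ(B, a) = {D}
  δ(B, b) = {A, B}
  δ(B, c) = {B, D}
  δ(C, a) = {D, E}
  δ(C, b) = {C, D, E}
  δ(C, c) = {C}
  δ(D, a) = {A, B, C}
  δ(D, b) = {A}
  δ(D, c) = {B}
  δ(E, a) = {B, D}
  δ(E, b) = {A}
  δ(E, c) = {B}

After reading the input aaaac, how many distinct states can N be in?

Start: {A}
read a: {C}
read a: {D, E}
read a: {A, B, C, D}
read a: {A, B, C, D, E}
read c: {A, B, C, D, E}
Final reachable set {A, B, C, D, E} has 5 states.

5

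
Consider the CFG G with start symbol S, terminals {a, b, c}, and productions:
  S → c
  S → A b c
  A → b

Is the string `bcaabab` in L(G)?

no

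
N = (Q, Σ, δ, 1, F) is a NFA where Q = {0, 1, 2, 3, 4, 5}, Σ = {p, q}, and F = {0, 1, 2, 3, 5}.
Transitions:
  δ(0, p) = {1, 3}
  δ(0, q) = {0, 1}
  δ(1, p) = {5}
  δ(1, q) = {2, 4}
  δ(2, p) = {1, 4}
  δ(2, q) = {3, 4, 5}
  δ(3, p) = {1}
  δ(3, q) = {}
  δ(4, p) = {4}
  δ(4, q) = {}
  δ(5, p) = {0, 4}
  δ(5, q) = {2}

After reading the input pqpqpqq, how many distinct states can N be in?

3

Start: {1}
read p: {5}
read q: {2}
read p: {1, 4}
read q: {2, 4}
read p: {1, 4}
read q: {2, 4}
read q: {3, 4, 5}
Final reachable set {3, 4, 5} has 3 states.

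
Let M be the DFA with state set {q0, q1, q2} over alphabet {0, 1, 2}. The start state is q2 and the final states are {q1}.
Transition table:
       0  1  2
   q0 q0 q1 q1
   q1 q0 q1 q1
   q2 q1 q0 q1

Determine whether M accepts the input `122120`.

q2 --1--> q0
q0 --2--> q1
q1 --2--> q1
q1 --1--> q1
q1 --2--> q1
q1 --0--> q0
End in state q0, which is not an accepting state.

rejected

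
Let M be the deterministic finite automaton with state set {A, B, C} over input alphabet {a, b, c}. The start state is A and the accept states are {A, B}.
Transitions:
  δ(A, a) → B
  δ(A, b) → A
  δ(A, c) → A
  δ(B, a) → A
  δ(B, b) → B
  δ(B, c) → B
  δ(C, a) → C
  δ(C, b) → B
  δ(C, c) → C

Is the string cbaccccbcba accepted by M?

accepted

A --c--> A
A --b--> A
A --a--> B
B --c--> B
B --c--> B
B --c--> B
B --c--> B
B --b--> B
B --c--> B
B --b--> B
B --a--> A
End in state A, which is an accepting state.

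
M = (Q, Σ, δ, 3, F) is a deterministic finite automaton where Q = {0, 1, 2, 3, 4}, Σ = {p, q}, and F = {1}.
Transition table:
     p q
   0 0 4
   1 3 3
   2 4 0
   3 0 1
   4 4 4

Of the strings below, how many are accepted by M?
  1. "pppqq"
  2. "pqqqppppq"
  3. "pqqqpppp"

"pppqq": rejected
"pqqqppppq": rejected
"pqqqpppp": rejected

0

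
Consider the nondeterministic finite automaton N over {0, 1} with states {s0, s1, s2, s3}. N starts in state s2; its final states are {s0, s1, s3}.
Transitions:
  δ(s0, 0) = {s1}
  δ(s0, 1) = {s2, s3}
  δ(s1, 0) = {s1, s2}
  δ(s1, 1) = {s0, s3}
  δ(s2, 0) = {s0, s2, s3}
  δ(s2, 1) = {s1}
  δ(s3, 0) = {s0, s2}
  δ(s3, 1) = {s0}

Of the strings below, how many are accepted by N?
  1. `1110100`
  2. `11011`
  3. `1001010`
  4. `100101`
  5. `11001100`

5

`1110100`: accepted
`11011`: accepted
`1001010`: accepted
`100101`: accepted
`11001100`: accepted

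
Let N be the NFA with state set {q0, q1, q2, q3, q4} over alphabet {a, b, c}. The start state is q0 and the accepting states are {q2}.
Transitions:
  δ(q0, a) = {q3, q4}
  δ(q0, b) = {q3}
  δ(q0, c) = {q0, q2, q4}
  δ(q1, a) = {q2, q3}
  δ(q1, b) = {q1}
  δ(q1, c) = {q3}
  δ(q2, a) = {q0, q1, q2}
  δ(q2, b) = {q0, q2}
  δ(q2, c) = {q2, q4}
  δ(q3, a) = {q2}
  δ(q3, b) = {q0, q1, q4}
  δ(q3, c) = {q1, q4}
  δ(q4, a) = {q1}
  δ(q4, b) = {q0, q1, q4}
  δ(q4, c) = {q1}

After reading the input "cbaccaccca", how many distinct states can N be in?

5

Start: {q0}
read c: {q0, q2, q4}
read b: {q0, q1, q2, q3, q4}
read a: {q0, q1, q2, q3, q4}
read c: {q0, q1, q2, q3, q4}
read c: {q0, q1, q2, q3, q4}
read a: {q0, q1, q2, q3, q4}
read c: {q0, q1, q2, q3, q4}
read c: {q0, q1, q2, q3, q4}
read c: {q0, q1, q2, q3, q4}
read a: {q0, q1, q2, q3, q4}
Final reachable set {q0, q1, q2, q3, q4} has 5 states.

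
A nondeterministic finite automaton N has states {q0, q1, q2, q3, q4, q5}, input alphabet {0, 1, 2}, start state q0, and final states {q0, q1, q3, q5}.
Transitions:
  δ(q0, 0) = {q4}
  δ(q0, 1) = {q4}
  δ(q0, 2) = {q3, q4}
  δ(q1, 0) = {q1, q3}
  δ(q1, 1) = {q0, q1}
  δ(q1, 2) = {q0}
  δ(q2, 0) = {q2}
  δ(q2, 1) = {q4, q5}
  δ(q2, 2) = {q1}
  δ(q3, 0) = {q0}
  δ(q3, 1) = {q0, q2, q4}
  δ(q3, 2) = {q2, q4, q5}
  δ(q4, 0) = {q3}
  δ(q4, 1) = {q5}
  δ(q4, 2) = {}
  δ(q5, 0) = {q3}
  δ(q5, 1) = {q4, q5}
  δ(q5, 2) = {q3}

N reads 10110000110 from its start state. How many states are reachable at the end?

Start: {q0}
read 1: {q4}
read 0: {q3}
read 1: {q0, q2, q4}
read 1: {q4, q5}
read 0: {q3}
read 0: {q0}
read 0: {q4}
read 0: {q3}
read 1: {q0, q2, q4}
read 1: {q4, q5}
read 0: {q3}
Final reachable set {q3} has 1 state.

1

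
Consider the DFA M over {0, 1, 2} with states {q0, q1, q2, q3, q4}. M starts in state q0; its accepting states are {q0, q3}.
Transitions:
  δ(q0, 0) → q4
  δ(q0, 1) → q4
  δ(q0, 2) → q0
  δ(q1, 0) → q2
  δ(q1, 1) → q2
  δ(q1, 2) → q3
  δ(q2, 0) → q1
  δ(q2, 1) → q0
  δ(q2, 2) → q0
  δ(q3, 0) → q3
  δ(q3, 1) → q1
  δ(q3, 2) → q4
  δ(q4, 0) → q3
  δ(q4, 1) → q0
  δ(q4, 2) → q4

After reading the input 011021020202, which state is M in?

q4

q0 --0--> q4
q4 --1--> q0
q0 --1--> q4
q4 --0--> q3
q3 --2--> q4
q4 --1--> q0
q0 --0--> q4
q4 --2--> q4
q4 --0--> q3
q3 --2--> q4
q4 --0--> q3
q3 --2--> q4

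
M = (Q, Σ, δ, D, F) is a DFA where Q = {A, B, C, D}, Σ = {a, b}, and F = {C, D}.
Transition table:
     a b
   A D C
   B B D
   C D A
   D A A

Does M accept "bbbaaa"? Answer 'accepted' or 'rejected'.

D --b--> A
A --b--> C
C --b--> A
A --a--> D
D --a--> A
A --a--> D
End in state D, which is an accepting state.

accepted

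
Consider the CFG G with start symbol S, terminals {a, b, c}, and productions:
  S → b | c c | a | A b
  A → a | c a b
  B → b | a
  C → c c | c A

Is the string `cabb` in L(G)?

S ⇒ Ab ⇒ cabb

yes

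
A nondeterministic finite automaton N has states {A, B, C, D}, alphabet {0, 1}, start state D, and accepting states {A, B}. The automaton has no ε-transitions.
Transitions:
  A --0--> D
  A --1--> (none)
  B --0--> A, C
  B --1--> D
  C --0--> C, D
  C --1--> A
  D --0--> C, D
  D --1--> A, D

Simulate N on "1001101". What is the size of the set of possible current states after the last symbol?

2

Start: {D}
read 1: {A, D}
read 0: {C, D}
read 0: {C, D}
read 1: {A, D}
read 1: {A, D}
read 0: {C, D}
read 1: {A, D}
Final reachable set {A, D} has 2 states.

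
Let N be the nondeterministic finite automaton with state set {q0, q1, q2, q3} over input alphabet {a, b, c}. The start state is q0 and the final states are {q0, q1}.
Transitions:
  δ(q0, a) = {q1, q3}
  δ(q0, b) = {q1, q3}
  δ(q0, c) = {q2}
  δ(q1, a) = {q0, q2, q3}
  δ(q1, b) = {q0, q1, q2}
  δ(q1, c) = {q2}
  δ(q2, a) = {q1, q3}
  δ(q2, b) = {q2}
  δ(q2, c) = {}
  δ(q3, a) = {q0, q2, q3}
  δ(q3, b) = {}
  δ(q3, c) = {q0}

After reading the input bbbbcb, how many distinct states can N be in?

Start: {q0}
read b: {q1, q3}
read b: {q0, q1, q2}
read b: {q0, q1, q2, q3}
read b: {q0, q1, q2, q3}
read c: {q0, q2}
read b: {q1, q2, q3}
Final reachable set {q1, q2, q3} has 3 states.

3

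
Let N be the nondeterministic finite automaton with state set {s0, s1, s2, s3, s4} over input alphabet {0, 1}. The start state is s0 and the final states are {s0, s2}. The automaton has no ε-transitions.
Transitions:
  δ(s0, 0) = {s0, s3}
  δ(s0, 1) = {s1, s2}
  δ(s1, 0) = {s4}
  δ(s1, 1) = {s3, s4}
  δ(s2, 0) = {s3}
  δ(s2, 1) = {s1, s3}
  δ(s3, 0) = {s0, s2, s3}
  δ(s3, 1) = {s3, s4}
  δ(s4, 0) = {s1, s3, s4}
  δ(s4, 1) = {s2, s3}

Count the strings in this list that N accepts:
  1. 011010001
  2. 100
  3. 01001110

3

011010001: accepted
100: accepted
01001110: accepted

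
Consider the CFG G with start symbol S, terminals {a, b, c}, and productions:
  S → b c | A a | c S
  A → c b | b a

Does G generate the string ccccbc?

yes

S ⇒ cS ⇒ ccS ⇒ cccS ⇒ ccccS ⇒ ccccbc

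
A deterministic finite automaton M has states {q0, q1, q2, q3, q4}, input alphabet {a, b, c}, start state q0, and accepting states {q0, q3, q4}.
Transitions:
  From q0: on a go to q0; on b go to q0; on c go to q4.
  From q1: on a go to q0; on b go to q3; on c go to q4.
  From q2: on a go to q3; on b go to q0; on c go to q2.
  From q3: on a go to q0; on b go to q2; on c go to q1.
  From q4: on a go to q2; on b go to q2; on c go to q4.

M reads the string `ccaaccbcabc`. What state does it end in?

q0 --c--> q4
q4 --c--> q4
q4 --a--> q2
q2 --a--> q3
q3 --c--> q1
q1 --c--> q4
q4 --b--> q2
q2 --c--> q2
q2 --a--> q3
q3 --b--> q2
q2 --c--> q2

q2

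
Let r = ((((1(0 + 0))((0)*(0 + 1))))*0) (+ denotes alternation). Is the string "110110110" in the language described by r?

no

No split of 110110110 into u·v has (((1(0+0))((0)*(0+1))))* matching u and 0 matching v.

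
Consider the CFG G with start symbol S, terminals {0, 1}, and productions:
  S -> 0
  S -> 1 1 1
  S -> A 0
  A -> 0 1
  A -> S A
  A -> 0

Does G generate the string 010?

yes

S ⇒ A0 ⇒ 010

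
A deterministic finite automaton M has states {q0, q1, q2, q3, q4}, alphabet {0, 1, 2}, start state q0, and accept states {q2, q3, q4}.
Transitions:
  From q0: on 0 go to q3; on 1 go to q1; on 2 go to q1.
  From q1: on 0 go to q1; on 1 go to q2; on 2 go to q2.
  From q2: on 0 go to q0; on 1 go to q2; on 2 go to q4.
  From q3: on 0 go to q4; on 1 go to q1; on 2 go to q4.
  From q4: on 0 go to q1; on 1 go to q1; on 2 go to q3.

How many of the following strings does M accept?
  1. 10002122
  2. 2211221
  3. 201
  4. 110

2

10002122: accepted
2211221: rejected
201: accepted
110: rejected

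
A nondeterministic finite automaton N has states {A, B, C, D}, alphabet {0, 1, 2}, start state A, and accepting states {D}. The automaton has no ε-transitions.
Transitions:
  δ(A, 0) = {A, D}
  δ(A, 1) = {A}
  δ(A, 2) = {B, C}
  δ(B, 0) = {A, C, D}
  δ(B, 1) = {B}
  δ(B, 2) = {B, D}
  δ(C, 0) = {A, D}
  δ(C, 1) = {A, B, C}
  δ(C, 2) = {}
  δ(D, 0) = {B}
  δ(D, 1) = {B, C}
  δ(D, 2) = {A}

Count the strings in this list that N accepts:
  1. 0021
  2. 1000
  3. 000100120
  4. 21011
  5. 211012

0021: rejected
1000: accepted
000100120: accepted
21011: rejected
211012: accepted

3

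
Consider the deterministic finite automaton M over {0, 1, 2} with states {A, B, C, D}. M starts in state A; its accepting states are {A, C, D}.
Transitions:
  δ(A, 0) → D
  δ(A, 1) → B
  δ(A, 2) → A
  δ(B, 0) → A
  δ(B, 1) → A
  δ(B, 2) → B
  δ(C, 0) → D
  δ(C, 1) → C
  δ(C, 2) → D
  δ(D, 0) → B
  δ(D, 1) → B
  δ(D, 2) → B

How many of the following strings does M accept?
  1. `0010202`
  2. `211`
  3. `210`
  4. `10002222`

3

`0010202`: accepted
`211`: accepted
`210`: accepted
`10002222`: rejected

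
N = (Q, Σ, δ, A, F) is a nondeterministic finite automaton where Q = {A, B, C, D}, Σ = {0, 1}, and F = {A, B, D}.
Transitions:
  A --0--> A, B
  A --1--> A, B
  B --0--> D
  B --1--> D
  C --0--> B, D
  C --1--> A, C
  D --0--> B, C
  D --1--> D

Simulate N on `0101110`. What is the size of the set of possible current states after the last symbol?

4

Start: {A}
read 0: {A, B}
read 1: {A, B, D}
read 0: {A, B, C, D}
read 1: {A, B, C, D}
read 1: {A, B, C, D}
read 1: {A, B, C, D}
read 0: {A, B, C, D}
Final reachable set {A, B, C, D} has 4 states.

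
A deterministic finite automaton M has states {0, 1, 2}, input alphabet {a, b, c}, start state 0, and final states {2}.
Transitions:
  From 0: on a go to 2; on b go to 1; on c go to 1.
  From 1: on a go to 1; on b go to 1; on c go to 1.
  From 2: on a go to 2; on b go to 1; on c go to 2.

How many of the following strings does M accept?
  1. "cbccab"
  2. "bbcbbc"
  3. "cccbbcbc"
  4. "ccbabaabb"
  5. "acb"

"cbccab": rejected
"bbcbbc": rejected
"cccbbcbc": rejected
"ccbabaabb": rejected
"acb": rejected

0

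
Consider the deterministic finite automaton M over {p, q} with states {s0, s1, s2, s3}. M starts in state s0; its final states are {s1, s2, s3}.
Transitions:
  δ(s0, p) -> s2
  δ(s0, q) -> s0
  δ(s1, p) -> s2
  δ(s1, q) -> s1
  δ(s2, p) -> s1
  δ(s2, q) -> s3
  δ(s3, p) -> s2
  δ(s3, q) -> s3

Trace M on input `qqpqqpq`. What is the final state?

s3

s0 --q--> s0
s0 --q--> s0
s0 --p--> s2
s2 --q--> s3
s3 --q--> s3
s3 --p--> s2
s2 --q--> s3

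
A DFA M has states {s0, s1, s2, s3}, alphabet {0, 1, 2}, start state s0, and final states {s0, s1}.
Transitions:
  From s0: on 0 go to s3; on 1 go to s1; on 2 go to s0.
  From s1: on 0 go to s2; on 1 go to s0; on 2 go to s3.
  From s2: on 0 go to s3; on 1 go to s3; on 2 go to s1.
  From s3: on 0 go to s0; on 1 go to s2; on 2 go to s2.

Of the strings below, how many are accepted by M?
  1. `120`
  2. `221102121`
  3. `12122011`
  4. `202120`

`120`: accepted
`221102121`: rejected
`12122011`: accepted
`202120`: rejected

2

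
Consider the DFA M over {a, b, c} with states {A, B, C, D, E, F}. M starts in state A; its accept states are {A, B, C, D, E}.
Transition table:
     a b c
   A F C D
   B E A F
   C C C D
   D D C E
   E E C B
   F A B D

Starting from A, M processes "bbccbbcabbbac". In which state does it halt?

A --b--> C
C --b--> C
C --c--> D
D --c--> E
E --b--> C
C --b--> C
C --c--> D
D --a--> D
D --b--> C
C --b--> C
C --b--> C
C --a--> C
C --c--> D

D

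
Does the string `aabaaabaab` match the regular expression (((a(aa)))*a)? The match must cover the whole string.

no

No split of aabaaabaab into u·v has ((a(aa)))* matching u and a matching v.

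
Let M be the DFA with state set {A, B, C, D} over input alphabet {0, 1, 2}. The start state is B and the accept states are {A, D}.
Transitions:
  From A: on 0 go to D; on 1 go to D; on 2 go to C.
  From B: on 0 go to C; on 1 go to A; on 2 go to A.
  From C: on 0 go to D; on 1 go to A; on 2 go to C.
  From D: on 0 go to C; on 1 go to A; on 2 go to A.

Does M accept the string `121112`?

B --1--> A
A --2--> C
C --1--> A
A --1--> D
D --1--> A
A --2--> C
End in state C, which is not an accepting state.

rejected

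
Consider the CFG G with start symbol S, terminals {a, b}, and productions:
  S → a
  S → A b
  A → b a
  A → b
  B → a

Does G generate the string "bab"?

yes

S ⇒ Ab ⇒ bab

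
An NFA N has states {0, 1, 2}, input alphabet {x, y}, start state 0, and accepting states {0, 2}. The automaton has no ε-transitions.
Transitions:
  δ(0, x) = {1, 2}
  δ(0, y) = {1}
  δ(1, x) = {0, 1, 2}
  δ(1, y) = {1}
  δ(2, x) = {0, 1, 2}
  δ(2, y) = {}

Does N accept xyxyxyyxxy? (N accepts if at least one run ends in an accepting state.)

Start: {0}
read x: {1, 2}
read y: {1}
read x: {0, 1, 2}
read y: {1}
read x: {0, 1, 2}
read y: {1}
read y: {1}
read x: {0, 1, 2}
read x: {0, 1, 2}
read y: {1}
Reachable ∩ accepting = {} — empty.

rejected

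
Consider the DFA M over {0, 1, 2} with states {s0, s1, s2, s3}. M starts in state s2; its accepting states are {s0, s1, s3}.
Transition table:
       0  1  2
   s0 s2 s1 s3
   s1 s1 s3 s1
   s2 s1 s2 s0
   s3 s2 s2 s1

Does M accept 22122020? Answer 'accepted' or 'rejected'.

rejected

s2 --2--> s0
s0 --2--> s3
s3 --1--> s2
s2 --2--> s0
s0 --2--> s3
s3 --0--> s2
s2 --2--> s0
s0 --0--> s2
End in state s2, which is not an accepting state.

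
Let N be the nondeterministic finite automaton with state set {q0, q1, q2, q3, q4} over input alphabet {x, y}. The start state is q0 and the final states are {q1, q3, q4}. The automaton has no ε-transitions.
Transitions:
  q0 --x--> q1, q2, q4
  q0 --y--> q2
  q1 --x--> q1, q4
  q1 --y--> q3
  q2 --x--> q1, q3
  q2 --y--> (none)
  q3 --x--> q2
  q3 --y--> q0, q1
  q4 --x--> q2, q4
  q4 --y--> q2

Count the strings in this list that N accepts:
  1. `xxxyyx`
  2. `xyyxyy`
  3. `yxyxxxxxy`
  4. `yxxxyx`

`xxxyyx`: accepted
`xyyxyy`: accepted
`yxyxxxxxy`: accepted
`yxxxyx`: accepted

4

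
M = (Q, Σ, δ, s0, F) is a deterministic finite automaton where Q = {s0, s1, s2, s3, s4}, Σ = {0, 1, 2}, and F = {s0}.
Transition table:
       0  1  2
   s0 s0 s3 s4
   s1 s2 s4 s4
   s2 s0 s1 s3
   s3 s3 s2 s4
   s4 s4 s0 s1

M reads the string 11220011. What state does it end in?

s0 --1--> s3
s3 --1--> s2
s2 --2--> s3
s3 --2--> s4
s4 --0--> s4
s4 --0--> s4
s4 --1--> s0
s0 --1--> s3

s3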